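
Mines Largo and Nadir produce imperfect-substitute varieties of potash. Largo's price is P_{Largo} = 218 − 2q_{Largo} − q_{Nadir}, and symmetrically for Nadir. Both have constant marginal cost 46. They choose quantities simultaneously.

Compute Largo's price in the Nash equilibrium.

114.8

Mine Largo's profit: π = q_{Largo}(218 − 2q_{Largo} − q_{Nadir}) − 46q_{Largo}.
∂π/∂q_{Largo} = 172 − 4q_{Largo} − q_{Nadir} = 0 ⇒ q_{Largo} = 43 − 0.25q_{Nadir}.
The game is symmetric, so in equilibrium q_{Nadir} = q_{Largo}: the reaction function gives 1.25q_{Largo} = 43, hence q_{Largo} = 34.4.
P_{Largo} = 218 − 2·34.4 − 34.4 = 114.8.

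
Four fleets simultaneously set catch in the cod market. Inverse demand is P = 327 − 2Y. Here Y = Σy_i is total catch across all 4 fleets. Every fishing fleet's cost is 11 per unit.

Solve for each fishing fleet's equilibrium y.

A representative fishing fleet's profit is π_i = y_i(327 − 2Y) − 11y_i, with Y = y_i + Σ_{j≠i} y_j.
First-order condition: 316 − 4y_i − 2Σ_{j≠i} y_j = 0.
In a symmetric equilibrium every fishing fleet chooses the same y, so Σ_{j≠i} y_j = 3y. The condition becomes 316 − 10y = 0, giving y = 316/10 = 31.6.

31.6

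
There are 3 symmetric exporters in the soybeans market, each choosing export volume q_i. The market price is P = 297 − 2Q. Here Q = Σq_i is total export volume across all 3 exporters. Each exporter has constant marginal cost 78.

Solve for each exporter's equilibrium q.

27.375

A representative exporter's profit is π_i = q_i(297 − 2Q) − 78q_i, with Q = q_i + Σ_{j≠i} q_j.
First-order condition: 219 − 4q_i − 2Σ_{j≠i} q_j = 0.
Imposing symmetry (q_j = q for all j) turns Σ_{j≠i} q_j into 2q, so 219 = 8q and q = 27.375.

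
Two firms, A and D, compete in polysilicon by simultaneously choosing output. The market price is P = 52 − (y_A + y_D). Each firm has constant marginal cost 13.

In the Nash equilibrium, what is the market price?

Firm A's profit: π = y_A(52 − (y_A + y_D)) − 13y_A.
∂π/∂y_A = 39 − 2y_A − y_D = 0, so y_A = 19.5 − 0.5y_D.
By symmetry y_D = y_A; substituting into the reaction function, 1.5y_A = 19.5 and y_A = 13.
Equilibrium price: P = 52 − 26 = 26.

26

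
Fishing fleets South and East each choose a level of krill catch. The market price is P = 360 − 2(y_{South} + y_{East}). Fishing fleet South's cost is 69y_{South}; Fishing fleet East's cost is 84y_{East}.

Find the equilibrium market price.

171

Fishing fleet South's profit: π = y_{South}(360 − 2(y_{South} + y_{East})) − 69y_{South}.
∂π/∂y_{South} = 291 − 4y_{South} − 2y_{East} = 0, so y_{South} = 72.75 − 0.5y_{East}.
By the same steps for East: y_{East} = 69 − 0.5y_{South}.
Solving the two reaction functions simultaneously: (1 − (−0.5)(−0.5))y_{South} = 72.75 − 0.5·69, so 0.75y_{South} = 38.25 and y_{South} = 51.
Then y_{East} = 69 − 0.5·51 = 43.5.
Equilibrium price: P = 360 − 2·94.5 = 171.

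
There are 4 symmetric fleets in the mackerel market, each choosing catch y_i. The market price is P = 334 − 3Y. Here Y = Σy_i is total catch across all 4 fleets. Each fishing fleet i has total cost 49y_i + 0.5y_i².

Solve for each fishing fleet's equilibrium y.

17.8125

A representative fishing fleet's profit is π_i = y_i(334 − 3Y) − 49y_i − 0.5y_i², with Y = y_i + Σ_{j≠i} y_j.
First-order condition: 285 − 7y_i − 3Σ_{j≠i} y_j = 0.
In a symmetric equilibrium every fishing fleet chooses the same y, so Σ_{j≠i} y_j = 3y. The condition becomes 285 − 16y = 0, giving y = 285/16 = 17.8125.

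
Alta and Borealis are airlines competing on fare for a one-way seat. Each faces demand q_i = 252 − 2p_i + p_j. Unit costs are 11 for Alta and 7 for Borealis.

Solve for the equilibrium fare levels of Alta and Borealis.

Alta's profit: π = (p_{Alta} − 11)(252 − 2p_{Alta} + p_{Borealis}).
∂π/∂p_{Alta} = 274 − 4p_{Alta} + p_{Borealis} = 0 ⇒ p_{Alta} = 68.5 + 0.25p_{Borealis}.
Similarly p_{Borealis} = 66.5 + 0.25p_{Alta}.
Solving the two reaction functions simultaneously: (1 − (0.25)(0.25))p_{Alta} = 68.5 + 0.25·66.5, so 0.9375p_{Alta} = 85.125 and p_{Alta} = 90.8.
Then p_{Borealis} = 66.5 + 0.25·90.8 = 89.2.

90.8, 89.2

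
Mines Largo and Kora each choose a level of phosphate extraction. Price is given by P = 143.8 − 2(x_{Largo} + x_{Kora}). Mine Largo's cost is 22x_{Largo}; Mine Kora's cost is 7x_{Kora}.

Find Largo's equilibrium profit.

633.68

Mine Largo's profit: π = x_{Largo}(143.8 − 2(x_{Largo} + x_{Kora})) − 22x_{Largo}.
∂π/∂x_{Largo} = 121.8 − 4x_{Largo} − 2x_{Kora} = 0, so x_{Largo} = 30.45 − 0.5x_{Kora}.
By the same steps for Kora: x_{Kora} = 34.2 − 0.5x_{Largo}.
Solving the two reaction functions simultaneously: (1 − (−0.5)(−0.5))x_{Largo} = 30.45 − 0.5·34.2, so 0.75x_{Largo} = 13.35 and x_{Largo} = 17.8.
Then x_{Kora} = 34.2 − 0.5·17.8 = 25.3.
Price P = 143.8 − 2·43.1 = 57.6.
Largo's profit: (57.6 − 22)·17.8 = 633.68.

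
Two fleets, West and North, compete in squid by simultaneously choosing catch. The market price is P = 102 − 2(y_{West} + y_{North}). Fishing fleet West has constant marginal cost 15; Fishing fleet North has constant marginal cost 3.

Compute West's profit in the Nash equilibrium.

Fishing fleet West's profit: π = y_{West}(102 − 2(y_{West} + y_{North})) − 15y_{West}.
∂π/∂y_{West} = 87 − 4y_{West} − 2y_{North} = 0, so y_{West} = 21.75 − 0.5y_{North}.
By the same steps for North: y_{North} = 24.75 − 0.5y_{West}.
Substituting the second reaction function into the first: y_{West} = 21.75 − 0.5(24.75 − 0.5y_{West}), which gives 0.75y_{West} = 9.375 ⇒ y_{West} = 12.5.
Then y_{North} = 24.75 − 0.5·12.5 = 18.5.
Price P = 102 − 2·31 = 40.
West's profit: (40 − 15)·12.5 = 312.5.

312.5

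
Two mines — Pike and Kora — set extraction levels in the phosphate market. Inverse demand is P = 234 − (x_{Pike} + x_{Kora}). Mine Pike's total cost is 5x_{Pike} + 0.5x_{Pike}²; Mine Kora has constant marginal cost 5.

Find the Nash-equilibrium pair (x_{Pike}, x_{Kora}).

45.8, 91.6

Mine Pike's profit: π = x_{Pike}(234 − (x_{Pike} + x_{Kora})) − 5x_{Pike} − 0.5x_{Pike}².
∂π/∂x_{Pike} = 229 − 3x_{Pike} − x_{Kora} = 0, so x_{Pike} = 229/3 − (1/3)x_{Kora}.
For Kora: ∂π/∂x_{Kora} = 229 − 2x_{Kora} − x_{Pike} = 0 ⇒ x_{Kora} = 114.5 − 0.5x_{Pike}.
Solving the two reaction functions simultaneously: (1 − (−1/3)(−0.5))x_{Pike} = 229/3 − (1/3)·114.5, so (5/6)x_{Pike} = 229/6 and x_{Pike} = 45.8.
Then x_{Kora} = 114.5 − 0.5·45.8 = 91.6.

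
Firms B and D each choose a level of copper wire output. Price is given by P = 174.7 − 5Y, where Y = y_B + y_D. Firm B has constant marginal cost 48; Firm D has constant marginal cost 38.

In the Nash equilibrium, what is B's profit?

302.642

Firm B's profit: π = y_B(174.7 − 5(y_B + y_D)) − 48y_B.
∂π/∂y_B = 126.7 − 10y_B − 5y_D = 0, so y_B = 12.67 − 0.5y_D.
By the same steps for D: y_D = 13.67 − 0.5y_B.
Substituting the second reaction function into the first: y_B = 12.67 − 0.5(13.67 − 0.5y_B), which gives 0.75y_B = 5.835 ⇒ y_B = 7.78.
Then y_D = 13.67 − 0.5·7.78 = 9.78.
Price P = 174.7 − 5·17.56 = 86.9.
B's profit: (86.9 − 48)·7.78 = 302.642.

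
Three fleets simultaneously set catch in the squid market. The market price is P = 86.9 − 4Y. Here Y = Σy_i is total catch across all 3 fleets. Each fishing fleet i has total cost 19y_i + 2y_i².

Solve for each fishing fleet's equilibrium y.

3.395

A representative fishing fleet's profit is π_i = y_i(86.9 − 4Y) − 19y_i − 2y_i², with Y = y_i + Σ_{j≠i} y_j.
First-order condition: 67.9 − 12y_i − 4Σ_{j≠i} y_j = 0.
Imposing symmetry (y_j = y for all j) turns Σ_{j≠i} y_j into 2y, so 67.9 = 20y and y = 3.395.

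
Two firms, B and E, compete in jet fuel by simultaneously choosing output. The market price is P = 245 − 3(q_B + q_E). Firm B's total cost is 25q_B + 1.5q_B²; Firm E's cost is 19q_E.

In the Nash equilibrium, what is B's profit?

915.92

Firm B's profit: π = q_B(245 − 3(q_B + q_E)) − 25q_B − 1.5q_B².
∂π/∂q_B = 220 − 9q_B − 3q_E = 0, so q_B = 220/9 − (1/3)q_E.
For E: ∂π/∂q_E = 226 − 6q_E − 3q_B = 0 ⇒ q_E = 113/3 − 0.5q_B.
Substituting the second reaction function into the first: q_B = 220/9 − (1/3)(113/3 − 0.5q_B), which gives (5/6)q_B = 107/9 ⇒ q_B = 214/15.
Then q_E = 113/3 − 0.5·(214/15) = 458/15.
Price P = 245 − 3·44.8 = 110.6.
B's profit: (110.6 − 25)·(214/15) − 1.5(214/15)² = 915.92.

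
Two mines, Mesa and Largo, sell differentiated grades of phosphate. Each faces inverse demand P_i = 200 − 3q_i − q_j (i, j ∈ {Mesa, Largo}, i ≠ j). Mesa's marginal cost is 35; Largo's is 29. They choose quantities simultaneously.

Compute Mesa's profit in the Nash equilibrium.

Mine Mesa's profit: π = q_{Mesa}(200 − 3q_{Mesa} − q_{Largo}) − 35q_{Mesa}.
∂π/∂q_{Mesa} = 165 − 6q_{Mesa} − q_{Largo} = 0 ⇒ q_{Mesa} = 27.5 − (1/6)q_{Largo}.
Similarly q_{Largo} = 28.5 − (1/6)q_{Mesa}.
Solving the two reaction functions simultaneously: (1 − (−1/6)(−1/6))q_{Mesa} = 27.5 − (1/6)·28.5, so (35/36)q_{Mesa} = 22.75 and q_{Mesa} = 23.4.
Then q_{Largo} = 28.5 − (1/6)·23.4 = 24.6.
P_{Mesa} = 200 − 3·23.4 − 24.6 = 105.2.
Profit = (105.2 − 35)·23.4 = 1642.68.

1642.68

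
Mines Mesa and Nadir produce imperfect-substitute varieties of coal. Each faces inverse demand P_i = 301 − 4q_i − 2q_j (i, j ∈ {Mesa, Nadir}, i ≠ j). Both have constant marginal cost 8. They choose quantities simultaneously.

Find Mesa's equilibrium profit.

3433.96

Mine Mesa's profit: π = q_{Mesa}(301 − 4q_{Mesa} − 2q_{Nadir}) − 8q_{Mesa}.
∂π/∂q_{Mesa} = 293 − 8q_{Mesa} − 2q_{Nadir} = 0 ⇒ q_{Mesa} = 36.625 − 0.25q_{Nadir}.
The game is symmetric, so in equilibrium q_{Nadir} = q_{Mesa}: the reaction function gives 1.25q_{Mesa} = 36.625, hence q_{Mesa} = 29.3.
P_{Mesa} = 301 − 4·29.3 − 2·29.3 = 125.2.
Profit = (125.2 − 8)·29.3 = 3433.96.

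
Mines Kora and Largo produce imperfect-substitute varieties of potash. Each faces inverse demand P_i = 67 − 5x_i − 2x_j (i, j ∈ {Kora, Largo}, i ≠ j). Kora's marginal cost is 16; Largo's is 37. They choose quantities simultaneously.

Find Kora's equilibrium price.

Mine Kora's profit: π = x_{Kora}(67 − 5x_{Kora} − 2x_{Largo}) − 16x_{Kora}.
∂π/∂x_{Kora} = 51 − 10x_{Kora} − 2x_{Largo} = 0 ⇒ x_{Kora} = 5.1 − 0.2x_{Largo}.
Similarly x_{Largo} = 3 − 0.2x_{Kora}.
Solving the two reaction functions simultaneously: (1 − (−0.2)(−0.2))x_{Kora} = 5.1 − 0.2·3, so 0.96x_{Kora} = 4.5 and x_{Kora} = 4.6875.
Then x_{Largo} = 3 − 0.2·4.6875 = 2.0625.
P_{Kora} = 67 − 5·4.6875 − 2·2.0625 = 39.4375.

39.4375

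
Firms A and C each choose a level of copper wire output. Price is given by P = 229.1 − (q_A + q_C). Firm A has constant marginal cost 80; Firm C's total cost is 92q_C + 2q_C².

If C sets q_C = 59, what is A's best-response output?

Firm A's profit: π = q_A(229.1 − (q_A + q_C)) − 80q_A.
∂π/∂q_A = 149.1 − 2q_A − q_C = 0, so q_A = 74.55 − 0.5q_C.
At q_C = 59: q_A = 74.55 − 0.5·59 = 45.05.

45.05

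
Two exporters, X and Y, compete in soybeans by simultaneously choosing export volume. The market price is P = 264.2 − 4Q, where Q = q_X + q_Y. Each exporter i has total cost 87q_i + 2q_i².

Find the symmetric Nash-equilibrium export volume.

11.075

Exporter X's profit: π = q_X(264.2 − 4(q_X + q_Y)) − 87q_X − 2q_X².
∂π/∂q_X = 177.2 − 12q_X − 4q_Y = 0, so q_X = 443/30 − (1/3)q_Y.
By symmetry q_Y = q_X; substituting into the reaction function, (4/3)q_X = 443/30 and q_X = 11.075.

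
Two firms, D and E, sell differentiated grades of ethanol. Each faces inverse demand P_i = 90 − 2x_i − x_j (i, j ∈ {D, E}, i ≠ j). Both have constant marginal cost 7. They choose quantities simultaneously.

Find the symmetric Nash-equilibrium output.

Firm D's profit: π = x_D(90 − 2x_D − x_E) − 7x_D.
∂π/∂x_D = 83 − 4x_D − x_E = 0 ⇒ x_D = 20.75 − 0.25x_E.
Setting x_D = x_E in the reaction function: x_D = 20.75 − 0.25x_D, so x_D = 20.75 / 1.25 = 16.6.

16.6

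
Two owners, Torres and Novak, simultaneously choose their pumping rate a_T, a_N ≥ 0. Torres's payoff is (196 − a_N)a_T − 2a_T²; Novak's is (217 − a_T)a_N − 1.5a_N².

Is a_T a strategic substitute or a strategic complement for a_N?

Expanding Torres's payoff: 196a_T − a_Na_T − 2a_T².
∂π/∂a_T = 196 − a_N − 4a_T = 0, so a_T = 49 − 0.25a_N.
The best-response slope da_T/da_N = −0.25 < 0: the reaction function is downward-sloping, so the choices are strategic substitutes.

strategic substitutes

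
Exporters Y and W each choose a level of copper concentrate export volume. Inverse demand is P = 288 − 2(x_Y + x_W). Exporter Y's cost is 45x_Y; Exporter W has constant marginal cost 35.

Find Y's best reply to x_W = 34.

43.75

Exporter Y's profit: π = x_Y(288 − 2(x_Y + x_W)) − 45x_Y.
∂π/∂x_Y = 243 − 4x_Y − 2x_W = 0, so x_Y = 60.75 − 0.5x_W.
At x_W = 34: x_Y = 60.75 − 0.5·34 = 43.75.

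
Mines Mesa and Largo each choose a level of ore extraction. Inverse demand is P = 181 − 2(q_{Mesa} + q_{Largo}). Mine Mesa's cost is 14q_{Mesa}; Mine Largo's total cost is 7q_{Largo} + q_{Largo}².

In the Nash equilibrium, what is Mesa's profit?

Mine Mesa's profit: π = q_{Mesa}(181 − 2(q_{Mesa} + q_{Largo})) − 14q_{Mesa}.
∂π/∂q_{Mesa} = 167 − 4q_{Mesa} − 2q_{Largo} = 0, so q_{Mesa} = 41.75 − 0.5q_{Largo}.
For Largo: ∂π/∂q_{Largo} = 174 − 6q_{Largo} − 2q_{Mesa} = 0 ⇒ q_{Largo} = 29 − (1/3)q_{Mesa}.
Plugging q_{Largo} into Mesa's best response: q_{Mesa} = 41.75 − 0.5(29 − (1/3)q_{Mesa}) ⇒ (5/6)q_{Mesa} = 27.25, so q_{Mesa} = 32.7.
Then q_{Largo} = 29 − (1/3)·32.7 = 18.1.
Price P = 181 − 2·50.8 = 79.4.
Mesa's profit: (79.4 − 14)·32.7 = 2138.58.

2138.58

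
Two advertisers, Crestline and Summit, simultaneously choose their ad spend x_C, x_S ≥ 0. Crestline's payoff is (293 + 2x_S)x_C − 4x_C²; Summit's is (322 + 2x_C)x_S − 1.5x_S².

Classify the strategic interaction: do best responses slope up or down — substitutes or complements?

Expanding Crestline's payoff: 293x_C + 2x_Sx_C − 4x_C².
∂π/∂x_C = 293 + 2x_S − 8x_C = 0, so x_C = 36.625 + 0.25x_S.
The best-response slope dx_C/dx_S = 0.25 > 0: the reaction function is upward-sloping, so the choices are strategic complements.

strategic complements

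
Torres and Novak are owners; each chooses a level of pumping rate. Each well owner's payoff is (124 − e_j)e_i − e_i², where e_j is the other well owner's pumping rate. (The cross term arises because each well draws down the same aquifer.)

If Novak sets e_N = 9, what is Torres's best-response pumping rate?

Torres's payoff is (124 − e_N)e_T − e_T².
∂π/∂e_T = 124 − e_N − 2e_T = 0, so e_T = 62 − 0.5e_N.
At e_N = 9: e_T = 62 − 0.5·9 = 57.5.

57.5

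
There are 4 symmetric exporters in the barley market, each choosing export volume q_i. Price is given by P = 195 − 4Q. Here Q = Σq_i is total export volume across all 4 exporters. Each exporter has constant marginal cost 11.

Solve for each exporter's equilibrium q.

9.2

A representative exporter's profit is π_i = q_i(195 − 4Q) − 11q_i, with Q = q_i + Σ_{j≠i} q_j.
First-order condition: 184 − 8q_i − 4Σ_{j≠i} q_j = 0.
In a symmetric equilibrium every exporter chooses the same q, so Σ_{j≠i} q_j = 3q. The condition becomes 184 − 20q = 0, giving q = 184/20 = 9.2.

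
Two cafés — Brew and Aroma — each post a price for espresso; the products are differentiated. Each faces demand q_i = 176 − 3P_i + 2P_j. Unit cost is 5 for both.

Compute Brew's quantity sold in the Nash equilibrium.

Brew's profit: π = (P_{Brew} − 5)(176 − 3P_{Brew} + 2P_{Aroma}).
∂π/∂P_{Brew} = 191 − 6P_{Brew} + 2P_{Aroma} = 0 ⇒ P_{Brew} = 191/6 + (1/3)P_{Aroma}.
By symmetry P_{Aroma} = P_{Brew}; substituting into the reaction function, (2/3)P_{Brew} = 191/6 and P_{Brew} = 47.75.
q_{Brew} = 176 − 3·47.75 + 2·47.75 = 128.25.

128.25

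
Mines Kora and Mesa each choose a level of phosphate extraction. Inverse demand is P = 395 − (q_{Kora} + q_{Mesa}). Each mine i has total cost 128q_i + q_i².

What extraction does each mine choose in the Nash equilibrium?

Mine Kora's profit: π = q_{Kora}(395 − (q_{Kora} + q_{Mesa})) − 128q_{Kora} − q_{Kora}².
∂π/∂q_{Kora} = 267 − 4q_{Kora} − q_{Mesa} = 0, so q_{Kora} = 66.75 − 0.25q_{Mesa}.
Setting q_{Kora} = q_{Mesa} in the reaction function: q_{Kora} = 66.75 − 0.25q_{Kora}, so q_{Kora} = 66.75 / 1.25 = 53.4.

53.4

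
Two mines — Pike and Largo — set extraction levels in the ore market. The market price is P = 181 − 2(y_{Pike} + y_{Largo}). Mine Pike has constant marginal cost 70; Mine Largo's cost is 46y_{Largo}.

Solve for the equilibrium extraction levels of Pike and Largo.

14.5, 26.5

Mine Pike's profit: π = y_{Pike}(181 − 2(y_{Pike} + y_{Largo})) − 70y_{Pike}.
∂π/∂y_{Pike} = 111 − 4y_{Pike} − 2y_{Largo} = 0, so y_{Pike} = 27.75 − 0.5y_{Largo}.
By the same steps for Largo: y_{Largo} = 33.75 − 0.5y_{Pike}.
Substituting the second reaction function into the first: y_{Pike} = 27.75 − 0.5(33.75 − 0.5y_{Pike}), which gives 0.75y_{Pike} = 10.875 ⇒ y_{Pike} = 14.5.
Then y_{Largo} = 33.75 − 0.5·14.5 = 26.5.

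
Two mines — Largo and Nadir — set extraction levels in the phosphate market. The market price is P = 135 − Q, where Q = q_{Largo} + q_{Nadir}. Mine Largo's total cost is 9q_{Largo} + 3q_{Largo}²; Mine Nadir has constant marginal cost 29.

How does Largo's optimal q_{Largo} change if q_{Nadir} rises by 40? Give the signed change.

-5

Mine Largo's profit: π = q_{Largo}(135 − (q_{Largo} + q_{Nadir})) − 9q_{Largo} − 3q_{Largo}².
∂π/∂q_{Largo} = 126 − 8q_{Largo} − q_{Nadir} = 0, so q_{Largo} = 15.75 − 0.125q_{Nadir}.
The reaction-function slope is −0.125, so a 40-unit rise in q_{Nadir} moves q_{Largo} by −0.125 × 40 = −5. Largo's best response falls — the actions are strategic substitutes.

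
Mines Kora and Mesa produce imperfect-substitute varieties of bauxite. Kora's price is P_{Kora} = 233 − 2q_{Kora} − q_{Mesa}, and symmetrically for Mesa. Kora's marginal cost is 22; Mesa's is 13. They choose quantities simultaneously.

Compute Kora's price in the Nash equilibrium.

105.2

Mine Kora's profit: π = q_{Kora}(233 − 2q_{Kora} − q_{Mesa}) − 22q_{Kora}.
∂π/∂q_{Kora} = 211 − 4q_{Kora} − q_{Mesa} = 0 ⇒ q_{Kora} = 52.75 − 0.25q_{Mesa}.
Similarly q_{Mesa} = 55 − 0.25q_{Kora}.
Substituting the second reaction function into the first: q_{Kora} = 52.75 − 0.25(55 − 0.25q_{Kora}), which gives 0.9375q_{Kora} = 39 ⇒ q_{Kora} = 41.6.
Then q_{Mesa} = 55 − 0.25·41.6 = 44.6.
P_{Kora} = 233 − 2·41.6 − 44.6 = 105.2.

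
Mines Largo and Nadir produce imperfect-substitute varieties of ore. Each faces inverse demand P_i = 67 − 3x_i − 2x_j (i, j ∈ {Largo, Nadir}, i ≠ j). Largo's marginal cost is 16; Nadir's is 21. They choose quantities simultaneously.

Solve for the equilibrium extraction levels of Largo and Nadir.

Mine Largo's profit: π = x_{Largo}(67 − 3x_{Largo} − 2x_{Nadir}) − 16x_{Largo}.
∂π/∂x_{Largo} = 51 − 6x_{Largo} − 2x_{Nadir} = 0 ⇒ x_{Largo} = 8.5 − (1/3)x_{Nadir}.
Similarly x_{Nadir} = 23/3 − (1/3)x_{Largo}.
Solving the two reaction functions simultaneously: (1 − (−1/3)(−1/3))x_{Largo} = 8.5 − (1/3)·(23/3), so (8/9)x_{Largo} = 107/18 and x_{Largo} = 6.6875.
Then x_{Nadir} = 23/3 − (1/3)·6.6875 = 5.4375.

6.6875, 5.4375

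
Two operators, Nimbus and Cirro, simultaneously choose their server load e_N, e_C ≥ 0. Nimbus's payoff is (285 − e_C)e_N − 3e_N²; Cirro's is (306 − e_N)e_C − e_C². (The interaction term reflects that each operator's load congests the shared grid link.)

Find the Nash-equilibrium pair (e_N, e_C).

Expanding Nimbus's payoff: 285e_N − e_Ce_N − 3e_N².
∂π/∂e_N = 285 − e_C − 6e_N = 0, so e_N = 47.5 − (1/6)e_C.
Likewise for Cirro: e_C = 153 − 0.5e_N.
Solving the two reaction functions simultaneously: (1 − (−1/6)(−0.5))e_N = 47.5 − (1/6)·153, so (11/12)e_N = 22 and e_N = 24.
Then e_C = 153 − 0.5·24 = 141.

24, 141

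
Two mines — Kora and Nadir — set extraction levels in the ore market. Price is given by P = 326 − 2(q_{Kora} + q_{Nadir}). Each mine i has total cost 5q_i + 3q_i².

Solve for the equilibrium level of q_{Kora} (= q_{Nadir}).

Mine Kora's profit: π = q_{Kora}(326 − 2(q_{Kora} + q_{Nadir})) − 5q_{Kora} − 3q_{Kora}².
∂π/∂q_{Kora} = 321 − 10q_{Kora} − 2q_{Nadir} = 0, so q_{Kora} = 32.1 − 0.2q_{Nadir}.
Setting q_{Kora} = q_{Nadir} in the reaction function: q_{Kora} = 32.1 − 0.2q_{Kora}, so q_{Kora} = 32.1 / 1.2 = 26.75.

26.75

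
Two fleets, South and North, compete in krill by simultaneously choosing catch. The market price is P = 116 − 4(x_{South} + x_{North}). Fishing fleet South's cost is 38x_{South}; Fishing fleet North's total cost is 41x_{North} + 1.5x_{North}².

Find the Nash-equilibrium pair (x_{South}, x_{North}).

7.75, 4

Fishing fleet South's profit: π = x_{South}(116 − 4(x_{South} + x_{North})) − 38x_{South}.
∂π/∂x_{South} = 78 − 8x_{South} − 4x_{North} = 0, so x_{South} = 9.75 − 0.5x_{North}.
For North: ∂π/∂x_{North} = 75 − 11x_{North} − 4x_{South} = 0 ⇒ x_{North} = 75/11 − (4/11)x_{South}.
Substituting the second reaction function into the first: x_{South} = 9.75 − 0.5(75/11 − (4/11)x_{South}), which gives (9/11)x_{South} = 279/44 ⇒ x_{South} = 7.75.
Then x_{North} = 75/11 − (4/11)·7.75 = 4.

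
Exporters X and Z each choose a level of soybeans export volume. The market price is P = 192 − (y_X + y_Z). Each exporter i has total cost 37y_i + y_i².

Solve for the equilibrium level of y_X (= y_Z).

Exporter X's profit: π = y_X(192 − (y_X + y_Z)) − 37y_X − y_X².
∂π/∂y_X = 155 − 4y_X − y_Z = 0, so y_X = 38.75 − 0.25y_Z.
Setting y_X = y_Z in the reaction function: y_X = 38.75 − 0.25y_X, so y_X = 38.75 / 1.25 = 31.

31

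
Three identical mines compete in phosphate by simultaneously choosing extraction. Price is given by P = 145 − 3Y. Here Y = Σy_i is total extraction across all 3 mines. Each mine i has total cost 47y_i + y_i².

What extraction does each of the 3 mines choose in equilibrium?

7

A representative mine's profit is π_i = y_i(145 − 3Y) − 47y_i − y_i², with Y = y_i + Σ_{j≠i} y_j.
First-order condition: 98 − 8y_i − 3Σ_{j≠i} y_j = 0.
In a symmetric equilibrium every mine chooses the same y, so Σ_{j≠i} y_j = 2y. The condition becomes 98 − 14y = 0, giving y = 98/14 = 7.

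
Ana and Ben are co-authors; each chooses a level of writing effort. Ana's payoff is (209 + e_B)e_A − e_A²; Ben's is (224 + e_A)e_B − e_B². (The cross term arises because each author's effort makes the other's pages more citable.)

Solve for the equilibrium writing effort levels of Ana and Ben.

Expanding Ana's payoff: 209e_A + e_Be_A − e_A².
∂π/∂e_A = 209 + e_B − 2e_A = 0, so e_A = 104.5 + 0.5e_B.
Likewise for Ben: e_B = 112 + 0.5e_A.
Substituting the second reaction function into the first: e_A = 104.5 + 0.5(112 + 0.5e_A), which gives 0.75e_A = 160.5 ⇒ e_A = 214.
Then e_B = 112 + 0.5·214 = 219.

214, 219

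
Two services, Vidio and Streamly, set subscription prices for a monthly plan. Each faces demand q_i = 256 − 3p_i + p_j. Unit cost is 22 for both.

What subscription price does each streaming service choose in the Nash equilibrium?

64.4

Vidio's profit: π = (p_{Vidio} − 22)(256 − 3p_{Vidio} + p_{Streamly}).
∂π/∂p_{Vidio} = 322 − 6p_{Vidio} + p_{Streamly} = 0 ⇒ p_{Vidio} = 161/3 + (1/6)p_{Streamly}.
Setting p_{Vidio} = p_{Streamly} in the reaction function: p_{Vidio} = 161/3 + (1/6)p_{Vidio}, so p_{Vidio} = (161/3) / (5/6) = 64.4.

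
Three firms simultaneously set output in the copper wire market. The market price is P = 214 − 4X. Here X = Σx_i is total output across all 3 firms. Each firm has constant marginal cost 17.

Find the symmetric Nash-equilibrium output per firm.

A representative firm's profit is π_i = x_i(214 − 4X) − 17x_i, with X = x_i + Σ_{j≠i} x_j.
First-order condition: 197 − 8x_i − 4Σ_{j≠i} x_j = 0.
With identical firms, set every x_j = x: then 197 − 8x − 8x = 0, i.e. x = 197/16 = 12.3125.

12.3125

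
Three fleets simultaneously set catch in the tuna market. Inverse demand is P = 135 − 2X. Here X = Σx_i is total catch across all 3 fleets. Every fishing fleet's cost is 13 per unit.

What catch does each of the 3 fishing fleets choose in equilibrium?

A representative fishing fleet's profit is π_i = x_i(135 − 2X) − 13x_i, with X = x_i + Σ_{j≠i} x_j.
First-order condition: 122 − 4x_i − 2Σ_{j≠i} x_j = 0.
With identical fishing fleets, set every x_j = x: then 122 − 4x − 4x = 0, i.e. x = 122/8 = 15.25.

15.25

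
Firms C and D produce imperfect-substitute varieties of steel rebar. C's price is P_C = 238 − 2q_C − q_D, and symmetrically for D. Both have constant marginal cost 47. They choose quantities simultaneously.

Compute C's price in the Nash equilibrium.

123.4

Firm C's profit: π = q_C(238 − 2q_C − q_D) − 47q_C.
∂π/∂q_C = 191 − 4q_C − q_D = 0 ⇒ q_C = 47.75 − 0.25q_D.
Setting q_C = q_D in the reaction function: q_C = 47.75 − 0.25q_C, so q_C = 47.75 / 1.25 = 38.2.
P_C = 238 − 2·38.2 − 38.2 = 123.4.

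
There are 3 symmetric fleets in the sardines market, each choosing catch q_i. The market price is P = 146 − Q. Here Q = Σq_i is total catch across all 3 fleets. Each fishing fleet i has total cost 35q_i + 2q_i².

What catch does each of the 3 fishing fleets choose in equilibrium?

13.875

A representative fishing fleet's profit is π_i = q_i(146 − Q) − 35q_i − 2q_i², with Q = q_i + Σ_{j≠i} q_j.
First-order condition: 111 − 6q_i − Σ_{j≠i} q_j = 0.
In a symmetric equilibrium every fishing fleet chooses the same q, so Σ_{j≠i} q_j = 2q. The condition becomes 111 − 8q = 0, giving q = 111/8 = 13.875.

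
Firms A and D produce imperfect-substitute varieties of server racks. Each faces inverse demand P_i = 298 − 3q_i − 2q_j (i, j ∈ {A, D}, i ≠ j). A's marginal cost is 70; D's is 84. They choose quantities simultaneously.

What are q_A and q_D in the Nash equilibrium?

Firm A's profit: π = q_A(298 − 3q_A − 2q_D) − 70q_A.
∂π/∂q_A = 228 − 6q_A − 2q_D = 0 ⇒ q_A = 38 − (1/3)q_D.
Similarly q_D = 107/3 − (1/3)q_A.
Substituting the second reaction function into the first: q_A = 38 − (1/3)(107/3 − (1/3)q_A), which gives (8/9)q_A = 235/9 ⇒ q_A = 29.375.
Then q_D = 107/3 − (1/3)·29.375 = 25.875.

29.375, 25.875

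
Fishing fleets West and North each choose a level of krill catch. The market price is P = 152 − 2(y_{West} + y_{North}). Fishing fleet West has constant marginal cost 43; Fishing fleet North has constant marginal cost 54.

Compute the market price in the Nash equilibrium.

Fishing fleet West's profit: π = y_{West}(152 − 2(y_{West} + y_{North})) − 43y_{West}.
∂π/∂y_{West} = 109 − 4y_{West} − 2y_{North} = 0, so y_{West} = 27.25 − 0.5y_{North}.
By the same steps for North: y_{North} = 24.5 − 0.5y_{West}.
Solving the two reaction functions simultaneously: (1 − (−0.5)(−0.5))y_{West} = 27.25 − 0.5·24.5, so 0.75y_{West} = 15 and y_{West} = 20.
Then y_{North} = 24.5 − 0.5·20 = 14.5.
Equilibrium price: P = 152 − 2·34.5 = 83.

83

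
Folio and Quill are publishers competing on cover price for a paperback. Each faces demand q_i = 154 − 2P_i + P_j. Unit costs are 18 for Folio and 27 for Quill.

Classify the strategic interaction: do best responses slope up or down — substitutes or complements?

strategic complements

Folio's profit: π = (P_{Folio} − 18)(154 − 2P_{Folio} + P_{Quill}).
∂π/∂P_{Folio} = 190 − 4P_{Folio} + P_{Quill} = 0 ⇒ P_{Folio} = 47.5 + 0.25P_{Quill}.
The best-response slope dP_{Folio}/dP_{Quill} = 0.25 > 0: the reaction function is upward-sloping, so the choices are strategic complements.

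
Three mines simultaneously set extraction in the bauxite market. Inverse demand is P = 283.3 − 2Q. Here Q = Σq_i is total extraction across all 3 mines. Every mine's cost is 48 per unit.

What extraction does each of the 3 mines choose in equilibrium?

A representative mine's profit is π_i = q_i(283.3 − 2Q) − 48q_i, with Q = q_i + Σ_{j≠i} q_j.
First-order condition: 235.3 − 4q_i − 2Σ_{j≠i} q_j = 0.
In a symmetric equilibrium every mine chooses the same q, so Σ_{j≠i} q_j = 2q. The condition becomes 235.3 − 8q = 0, giving q = 235.3/8 = 29.4125.

29.4125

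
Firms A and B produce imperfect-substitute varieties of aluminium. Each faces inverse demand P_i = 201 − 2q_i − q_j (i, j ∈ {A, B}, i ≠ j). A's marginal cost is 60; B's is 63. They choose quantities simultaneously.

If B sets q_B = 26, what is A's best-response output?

28.75

Firm A's profit: π = q_A(201 − 2q_A − q_B) − 60q_A.
∂π/∂q_A = 141 − 4q_A − q_B = 0 ⇒ q_A = 35.25 − 0.25q_B.
At q_B = 26: q_A = 35.25 − 0.25·26 = 28.75.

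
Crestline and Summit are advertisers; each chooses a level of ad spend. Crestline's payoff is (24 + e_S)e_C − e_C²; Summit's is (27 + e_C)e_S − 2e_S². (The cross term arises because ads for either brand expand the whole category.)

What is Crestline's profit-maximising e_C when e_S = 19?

Expanding Crestline's payoff: 24e_C + e_Se_C − e_C².
∂π/∂e_C = 24 + e_S − 2e_C = 0, so e_C = 12 + 0.5e_S.
At e_S = 19: e_C = 12 + 0.5·19 = 21.5.

21.5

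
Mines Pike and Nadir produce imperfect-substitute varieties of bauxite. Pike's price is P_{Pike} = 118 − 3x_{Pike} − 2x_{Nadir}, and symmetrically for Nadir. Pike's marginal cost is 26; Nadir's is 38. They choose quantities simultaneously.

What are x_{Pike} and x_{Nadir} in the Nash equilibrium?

12.25, 9.25

Mine Pike's profit: π = x_{Pike}(118 − 3x_{Pike} − 2x_{Nadir}) − 26x_{Pike}.
∂π/∂x_{Pike} = 92 − 6x_{Pike} − 2x_{Nadir} = 0 ⇒ x_{Pike} = 46/3 − (1/3)x_{Nadir}.
Similarly x_{Nadir} = 40/3 − (1/3)x_{Pike}.
Substituting the second reaction function into the first: x_{Pike} = 46/3 − (1/3)(40/3 − (1/3)x_{Pike}), which gives (8/9)x_{Pike} = 98/9 ⇒ x_{Pike} = 12.25.
Then x_{Nadir} = 40/3 − (1/3)·12.25 = 9.25.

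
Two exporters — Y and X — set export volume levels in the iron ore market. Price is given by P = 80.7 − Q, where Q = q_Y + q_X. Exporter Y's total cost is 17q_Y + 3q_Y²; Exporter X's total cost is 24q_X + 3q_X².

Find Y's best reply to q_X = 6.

Exporter Y's profit: π = q_Y(80.7 − (q_Y + q_X)) − 17q_Y − 3q_Y².
∂π/∂q_Y = 63.7 − 8q_Y − q_X = 0, so q_Y = 7.9625 − 0.125q_X.
At q_X = 6: q_Y = 7.9625 − 0.125·6 = 7.2125.

7.2125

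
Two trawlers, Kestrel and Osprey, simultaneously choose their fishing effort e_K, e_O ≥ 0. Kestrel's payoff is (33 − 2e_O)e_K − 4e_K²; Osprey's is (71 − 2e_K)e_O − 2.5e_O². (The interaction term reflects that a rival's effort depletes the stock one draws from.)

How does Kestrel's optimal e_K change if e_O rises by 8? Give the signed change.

-2

Expanding Kestrel's payoff: 33e_K − 2e_Oe_K − 4e_K².
∂π/∂e_K = 33 − 2e_O − 8e_K = 0, so e_K = 4.125 − 0.25e_O.
The reaction-function slope is −0.25, so an 8-unit rise in e_O moves e_K by −0.25 × 8 = −2. Kestrel's best response falls — the actions are strategic substitutes.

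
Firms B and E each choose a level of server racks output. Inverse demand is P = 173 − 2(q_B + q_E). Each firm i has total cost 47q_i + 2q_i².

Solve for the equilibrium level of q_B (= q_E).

Firm B's profit: π = q_B(173 − 2(q_B + q_E)) − 47q_B − 2q_B².
∂π/∂q_B = 126 − 8q_B − 2q_E = 0, so q_B = 15.75 − 0.25q_E.
By symmetry q_E = q_B; substituting into the reaction function, 1.25q_B = 15.75 and q_B = 12.6.

12.6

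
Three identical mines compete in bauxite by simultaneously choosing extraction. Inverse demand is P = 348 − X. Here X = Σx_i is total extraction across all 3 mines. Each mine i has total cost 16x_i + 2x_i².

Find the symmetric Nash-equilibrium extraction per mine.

A representative mine's profit is π_i = x_i(348 − X) − 16x_i − 2x_i², with X = x_i + Σ_{j≠i} x_j.
First-order condition: 332 − 6x_i − Σ_{j≠i} x_j = 0.
With identical mines, set every x_j = x: then 332 − 6x − 2x = 0, i.e. x = 332/8 = 41.5.

41.5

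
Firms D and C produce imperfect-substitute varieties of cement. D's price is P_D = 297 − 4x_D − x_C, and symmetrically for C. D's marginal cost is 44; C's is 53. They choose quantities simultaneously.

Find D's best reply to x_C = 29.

28

Firm D's profit: π = x_D(297 − 4x_D − x_C) − 44x_D.
∂π/∂x_D = 253 − 8x_D − x_C = 0 ⇒ x_D = 31.625 − 0.125x_C.
At x_C = 29: x_D = 31.625 − 0.125·29 = 28.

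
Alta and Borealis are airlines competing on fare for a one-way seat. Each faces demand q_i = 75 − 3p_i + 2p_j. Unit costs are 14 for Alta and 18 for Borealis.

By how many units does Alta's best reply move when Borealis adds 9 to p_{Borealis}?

Alta's profit: π = (p_{Alta} − 14)(75 − 3p_{Alta} + 2p_{Borealis}).
∂π/∂p_{Alta} = 117 − 6p_{Alta} + 2p_{Borealis} = 0 ⇒ p_{Alta} = 19.5 + (1/3)p_{Borealis}.
The reaction-function slope is 1/3, so a 9-unit rise in p_{Borealis} moves p_{Alta} by 1/3 × 9 = 3. Alta's best response rises — the actions are strategic complements.

3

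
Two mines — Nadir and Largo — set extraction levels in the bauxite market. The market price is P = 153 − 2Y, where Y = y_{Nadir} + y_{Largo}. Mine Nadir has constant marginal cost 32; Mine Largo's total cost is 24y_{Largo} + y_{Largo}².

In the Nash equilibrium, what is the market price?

Mine Nadir's profit: π = y_{Nadir}(153 − 2(y_{Nadir} + y_{Largo})) − 32y_{Nadir}.
∂π/∂y_{Nadir} = 121 − 4y_{Nadir} − 2y_{Largo} = 0, so y_{Nadir} = 30.25 − 0.5y_{Largo}.
For Largo: ∂π/∂y_{Largo} = 129 − 6y_{Largo} − 2y_{Nadir} = 0 ⇒ y_{Largo} = 21.5 − (1/3)y_{Nadir}.
Plugging y_{Largo} into Nadir's best response: y_{Nadir} = 30.25 − 0.5(21.5 − (1/3)y_{Nadir}) ⇒ (5/6)y_{Nadir} = 19.5, so y_{Nadir} = 23.4.
Then y_{Largo} = 21.5 − (1/3)·23.4 = 13.7.
Equilibrium price: P = 153 − 2·37.1 = 78.8.

78.8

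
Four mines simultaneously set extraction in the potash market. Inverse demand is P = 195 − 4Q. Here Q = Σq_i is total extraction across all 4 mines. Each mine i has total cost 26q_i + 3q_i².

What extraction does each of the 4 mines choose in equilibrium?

6.5

A representative mine's profit is π_i = q_i(195 − 4Q) − 26q_i − 3q_i², with Q = q_i + Σ_{j≠i} q_j.
First-order condition: 169 − 14q_i − 4Σ_{j≠i} q_j = 0.
In a symmetric equilibrium every mine chooses the same q, so Σ_{j≠i} q_j = 3q. The condition becomes 169 − 26q = 0, giving q = 169/26 = 6.5.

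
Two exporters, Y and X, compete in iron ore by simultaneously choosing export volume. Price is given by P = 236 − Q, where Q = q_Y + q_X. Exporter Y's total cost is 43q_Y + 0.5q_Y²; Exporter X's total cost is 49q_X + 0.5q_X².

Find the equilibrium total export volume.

Exporter Y's profit: π = q_Y(236 − (q_Y + q_X)) − 43q_Y − 0.5q_Y².
∂π/∂q_Y = 193 − 3q_Y − q_X = 0, so q_Y = 193/3 − (1/3)q_X.
By the same steps for X: q_X = 187/3 − (1/3)q_Y.
Plugging q_X into Y's best response: q_Y = 193/3 − (1/3)(187/3 − (1/3)q_Y) ⇒ (8/9)q_Y = 392/9, so q_Y = 49.
Then q_X = 187/3 − (1/3)·49 = 46.
Total export volume: 49 + 46 = 95.

95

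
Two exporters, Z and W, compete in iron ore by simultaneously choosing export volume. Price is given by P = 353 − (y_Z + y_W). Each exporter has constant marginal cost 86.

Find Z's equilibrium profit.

7921

Exporter Z's profit: π = y_Z(353 − (y_Z + y_W)) − 86y_Z.
∂π/∂y_Z = 267 − 2y_Z − y_W = 0, so y_Z = 133.5 − 0.5y_W.
By symmetry y_W = y_Z; substituting into the reaction function, 1.5y_Z = 133.5 and y_Z = 89.
Price P = 353 − 178 = 175.
Z's profit: (175 − 86)·89 = 7921.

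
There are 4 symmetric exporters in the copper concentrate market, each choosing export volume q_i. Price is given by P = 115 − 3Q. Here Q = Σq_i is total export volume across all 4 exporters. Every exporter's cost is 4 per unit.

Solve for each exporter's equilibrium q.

7.4

A representative exporter's profit is π_i = q_i(115 − 3Q) − 4q_i, with Q = q_i + Σ_{j≠i} q_j.
First-order condition: 111 − 6q_i − 3Σ_{j≠i} q_j = 0.
With identical exporters, set every q_j = q: then 111 − 6q − 9q = 0, i.e. q = 111/15 = 7.4.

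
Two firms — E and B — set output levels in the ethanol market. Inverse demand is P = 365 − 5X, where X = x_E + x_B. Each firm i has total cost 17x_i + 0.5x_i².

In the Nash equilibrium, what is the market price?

147.5

Firm E's profit: π = x_E(365 − 5(x_E + x_B)) − 17x_E − 0.5x_E².
∂π/∂x_E = 348 − 11x_E − 5x_B = 0, so x_E = 348/11 − (5/11)x_B.
The game is symmetric, so in equilibrium x_B = x_E: the reaction function gives (16/11)x_E = 348/11, hence x_E = 21.75.
Equilibrium price: P = 365 − 5·43.5 = 147.5.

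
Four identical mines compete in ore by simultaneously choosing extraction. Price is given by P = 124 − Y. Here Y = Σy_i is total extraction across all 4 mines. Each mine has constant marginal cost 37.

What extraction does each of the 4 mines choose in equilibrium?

17.4

A representative mine's profit is π_i = y_i(124 − Y) − 37y_i, with Y = y_i + Σ_{j≠i} y_j.
First-order condition: 87 − 2y_i − Σ_{j≠i} y_j = 0.
In a symmetric equilibrium every mine chooses the same y, so Σ_{j≠i} y_j = 3y. The condition becomes 87 − 5y = 0, giving y = 87/5 = 17.4.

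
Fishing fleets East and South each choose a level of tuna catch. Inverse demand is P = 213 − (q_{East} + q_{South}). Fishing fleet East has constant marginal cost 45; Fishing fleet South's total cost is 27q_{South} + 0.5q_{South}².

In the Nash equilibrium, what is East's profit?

4044.96

Fishing fleet East's profit: π = q_{East}(213 − (q_{East} + q_{South})) − 45q_{East}.
∂π/∂q_{East} = 168 − 2q_{East} − q_{South} = 0, so q_{East} = 84 − 0.5q_{South}.
For South: ∂π/∂q_{South} = 186 − 3q_{South} − q_{East} = 0 ⇒ q_{South} = 62 − (1/3)q_{East}.
Substituting the second reaction function into the first: q_{East} = 84 − 0.5(62 − (1/3)q_{East}), which gives (5/6)q_{East} = 53 ⇒ q_{East} = 63.6.
Then q_{South} = 62 − (1/3)·63.6 = 40.8.
Price P = 213 − 104.4 = 108.6.
East's profit: (108.6 − 45)·63.6 = 4044.96.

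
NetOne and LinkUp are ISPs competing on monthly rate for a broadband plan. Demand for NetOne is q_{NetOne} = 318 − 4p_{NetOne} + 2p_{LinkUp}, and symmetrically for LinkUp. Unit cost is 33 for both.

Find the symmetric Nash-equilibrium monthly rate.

NetOne's profit: π = (p_{NetOne} − 33)(318 − 4p_{NetOne} + 2p_{LinkUp}).
∂π/∂p_{NetOne} = 450 − 8p_{NetOne} + 2p_{LinkUp} = 0 ⇒ p_{NetOne} = 56.25 + 0.25p_{LinkUp}.
Setting p_{NetOne} = p_{LinkUp} in the reaction function: p_{NetOne} = 56.25 + 0.25p_{NetOne}, so p_{NetOne} = 56.25 / 0.75 = 75.

75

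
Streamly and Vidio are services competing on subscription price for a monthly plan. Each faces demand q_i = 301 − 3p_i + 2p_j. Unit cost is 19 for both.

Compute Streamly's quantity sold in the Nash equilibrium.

Streamly's profit: π = (p_{Streamly} − 19)(301 − 3p_{Streamly} + 2p_{Vidio}).
∂π/∂p_{Streamly} = 358 − 6p_{Streamly} + 2p_{Vidio} = 0 ⇒ p_{Streamly} = 179/3 + (1/3)p_{Vidio}.
The game is symmetric, so in equilibrium p_{Vidio} = p_{Streamly}: the reaction function gives (2/3)p_{Streamly} = 179/3, hence p_{Streamly} = 89.5.
q_{Streamly} = 301 − 3·89.5 + 2·89.5 = 211.5.

211.5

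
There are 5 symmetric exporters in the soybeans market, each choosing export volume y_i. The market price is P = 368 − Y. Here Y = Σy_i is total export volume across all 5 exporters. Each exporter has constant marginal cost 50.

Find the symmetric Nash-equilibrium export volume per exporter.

A representative exporter's profit is π_i = y_i(368 − Y) − 50y_i, with Y = y_i + Σ_{j≠i} y_j.
First-order condition: 318 − 2y_i − Σ_{j≠i} y_j = 0.
Imposing symmetry (y_j = y for all j) turns Σ_{j≠i} y_j into 4y, so 318 = 6y and y = 53.

53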